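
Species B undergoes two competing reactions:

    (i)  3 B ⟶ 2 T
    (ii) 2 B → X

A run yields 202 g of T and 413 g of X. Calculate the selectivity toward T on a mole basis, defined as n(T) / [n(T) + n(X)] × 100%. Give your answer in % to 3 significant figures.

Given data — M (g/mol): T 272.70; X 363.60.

n(T) = 202 / 272.70 = 0.7407 mol
n(X) = 413 / 363.60 = 1.136 mol
selectivity = 0.7407/(0.7407+1.136) × 100 = 39.47 %

39.5 %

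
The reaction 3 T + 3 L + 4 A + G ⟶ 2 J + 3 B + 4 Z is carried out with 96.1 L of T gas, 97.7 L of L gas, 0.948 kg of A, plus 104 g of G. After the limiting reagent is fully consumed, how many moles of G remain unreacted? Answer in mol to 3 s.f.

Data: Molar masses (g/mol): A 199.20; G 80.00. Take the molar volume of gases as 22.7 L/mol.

0.110 mol

n(T) = 96.10 / 22.7 = 4.233 mol
n(L) = 97.70 / 22.7 = 4.304 mol
n(A) = 0.9480×1000 / 199.20 = 4.759 mol
n(G) = 104.0 / 80.00 = 1.300 mol
n/ν → T: 1.411, L: 1.435, A: 1.190, G: 1.300; A is limiting.
G consumed = (1/4) × 4.759 = 1.190 mol
G remaining = 1.300 − 1.190 = 0.1100 mol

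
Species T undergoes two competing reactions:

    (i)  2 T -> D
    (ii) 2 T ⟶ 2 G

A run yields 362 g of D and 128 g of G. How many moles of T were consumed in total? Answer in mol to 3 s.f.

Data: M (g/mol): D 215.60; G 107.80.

4.55 mol

n(D) = 362 / 215.60 = 1.679 mol
n(G) = 128 / 107.80 = 1.187 mol
n(T) via (i) = (2/1)×1.679 = 3.358 mol
n(T) via (ii) = (2/2)×1.187 = 1.187 mol
total n(T) = 3.358 + 1.187 = 4.545 mol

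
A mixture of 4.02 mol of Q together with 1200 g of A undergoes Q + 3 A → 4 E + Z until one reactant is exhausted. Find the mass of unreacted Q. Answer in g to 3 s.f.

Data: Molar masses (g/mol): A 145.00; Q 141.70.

179 g

n(Q) = 4.020 mol
n(A) = 1200 / 145.00 = 8.276 mol
n/ν for Q = 4.020/1 = 4.020
n/ν for A = 8.276/3 = 2.759
Smallest n/ν is A → limiting reagent.
Q consumed = (1/3) × 8.276 = 2.759 mol
Q remaining = 4.020 − 2.759 = 1.261 mol
mass = 1.261 × 141.70 = 178.7 g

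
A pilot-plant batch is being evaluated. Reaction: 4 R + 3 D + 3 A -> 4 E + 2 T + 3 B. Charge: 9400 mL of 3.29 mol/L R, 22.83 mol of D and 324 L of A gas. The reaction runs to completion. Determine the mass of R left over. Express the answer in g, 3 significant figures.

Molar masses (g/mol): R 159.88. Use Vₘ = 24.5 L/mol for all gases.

2130 g

n(R) = 3.29 × 9400/1000 = 30.93 mol
n(D) = 22.83 mol
n(A) = 324.0 / 24.5 = 13.22 mol
n/ν for R = 30.93/4 = 7.733
n/ν for D = 22.83/3 = 7.610
n/ν for A = 13.22/3 = 4.407
Smallest n/ν is A → limiting reagent.
R consumed = (4/3) × 13.22 = 17.63 mol
R remaining = 30.93 − 17.63 = 13.30 mol
mass = 13.30 × 159.88 = 2126 g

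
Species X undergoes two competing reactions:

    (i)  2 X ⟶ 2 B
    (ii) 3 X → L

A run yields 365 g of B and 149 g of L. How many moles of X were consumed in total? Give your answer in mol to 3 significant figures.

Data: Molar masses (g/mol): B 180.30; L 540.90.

2.85 mol

n(B) = 365 / 180.30 = 2.024 mol
n(L) = 149 / 540.90 = 0.2755 mol
n(X) via (i) = (2/2)×2.024 = 2.024 mol
n(X) via (ii) = (3/1)×0.2755 = 0.8265 mol
total n(X) = 2.024 + 0.8265 = 2.851 mol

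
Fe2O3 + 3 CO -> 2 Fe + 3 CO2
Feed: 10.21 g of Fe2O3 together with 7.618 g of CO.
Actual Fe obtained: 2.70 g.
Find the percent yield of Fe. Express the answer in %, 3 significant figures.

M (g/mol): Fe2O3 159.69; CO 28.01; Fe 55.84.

37.8 %

n(Fe2O3) = 10.21 / 159.69 = 0.06394 mol
n(CO) = 7.618 / 28.01 = 0.2720 mol
n/ν for Fe2O3 = 0.06394/1 = 0.06394
n/ν for CO = 0.2720/3 = 0.09067
Smallest n/ν is Fe2O3 → limiting reagent.
theoretical n(Fe) = (2/1) × 0.06394 = 0.1279 mol → 7.142 g
% yield = 2.70 / 7.142 × 100 = 37.80 %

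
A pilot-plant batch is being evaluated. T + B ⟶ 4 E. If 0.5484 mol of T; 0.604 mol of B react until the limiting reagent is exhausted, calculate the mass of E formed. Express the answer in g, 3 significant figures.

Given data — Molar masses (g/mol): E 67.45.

n(T) = 0.5484 mol
n(B) = 0.6040 mol
n/ν for T = 0.5484/1 = 0.5484
n/ν for B = 0.6040/1 = 0.6040
Smallest n/ν is T → limiting reagent.
n(E) = (4/1) × 0.5484 = 2.194 mol
mass = 2.194 × 67.45 = 148.0 g

148 g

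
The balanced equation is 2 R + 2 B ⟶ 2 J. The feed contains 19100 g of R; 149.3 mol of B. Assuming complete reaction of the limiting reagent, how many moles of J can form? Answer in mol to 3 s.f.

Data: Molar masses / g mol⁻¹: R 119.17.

149 mol

n(R) = 19100 / 119.17 = 160.3 mol
n(B) = 149.3 mol
n/ν for R = 160.3/2 = 80.15
n/ν for B = 149.3/2 = 74.65
Smallest n/ν is B → limiting reagent.
n(J) = (2/2) × 149.3 = 149.3 mol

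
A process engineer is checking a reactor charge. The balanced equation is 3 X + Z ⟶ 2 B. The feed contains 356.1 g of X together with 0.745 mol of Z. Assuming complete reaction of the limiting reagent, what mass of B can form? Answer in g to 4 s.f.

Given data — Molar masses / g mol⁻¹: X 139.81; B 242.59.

361.5 g

n(X) = 356.1 / 139.81 = 2.547 mol
n(Z) = 0.7450 mol
n/ν for X = 2.547/3 = 0.8490
n/ν for Z = 0.7450/1 = 0.7450
Smallest n/ν is Z → limiting reagent.
n(B) = (2/1) × 0.7450 = 1.490 mol
mass = 1.490 × 242.59 = 361.5 g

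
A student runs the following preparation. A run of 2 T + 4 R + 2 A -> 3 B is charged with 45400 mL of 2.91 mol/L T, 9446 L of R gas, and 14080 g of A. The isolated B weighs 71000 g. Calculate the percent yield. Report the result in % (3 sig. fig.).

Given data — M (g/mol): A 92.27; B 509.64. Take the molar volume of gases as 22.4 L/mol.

n(T) = 2.91 × 45400/1000 = 132.1 mol
n(R) = 9446 / 22.4 = 421.7 mol
n(A) = 14080 / 92.27 = 152.6 mol
n/ν → T: 66.05, R: 105.4, A: 76.30; T is limiting.
theoretical n(B) = (3/2) × 132.1 = 198.2 mol → 101000 g
% yield = 71000 / 101000 × 100 = 70.30 %

70.3 %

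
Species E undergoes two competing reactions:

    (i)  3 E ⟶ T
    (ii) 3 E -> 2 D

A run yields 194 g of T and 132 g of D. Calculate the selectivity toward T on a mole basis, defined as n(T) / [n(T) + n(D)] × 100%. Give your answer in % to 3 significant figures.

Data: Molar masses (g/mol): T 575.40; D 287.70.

42.4 %

n(T) = 194 / 575.40 = 0.3372 mol
n(D) = 132 / 287.70 = 0.4588 mol
selectivity = 0.3372/(0.3372+0.4588) × 100 = 42.36 %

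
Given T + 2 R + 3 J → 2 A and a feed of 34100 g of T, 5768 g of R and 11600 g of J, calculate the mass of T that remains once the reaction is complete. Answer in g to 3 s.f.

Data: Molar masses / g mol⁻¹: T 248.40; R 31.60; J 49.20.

n(T) = 34100 / 248.40 = 137.3 mol
n(R) = 5768 / 31.60 = 182.5 mol
n(J) = 11600 / 49.20 = 235.8 mol
n/ν for T = 137.3/1 = 137.3
n/ν for R = 182.5/2 = 91.25
n/ν for J = 235.8/3 = 78.60
Smallest n/ν is J → limiting reagent.
T consumed = (1/3) × 235.8 = 78.60 mol
T remaining = 137.3 − 78.60 = 58.70 mol
mass = 58.70 × 248.40 = 14580 g

14600 g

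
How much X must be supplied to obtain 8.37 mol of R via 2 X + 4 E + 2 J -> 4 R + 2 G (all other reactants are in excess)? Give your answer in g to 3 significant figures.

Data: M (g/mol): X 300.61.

n(R) = 8.370 mol
n(X) = (2/4) × 8.370 = 4.185 mol
mass = 4.185 × 300.61 = 1258 g

1260 g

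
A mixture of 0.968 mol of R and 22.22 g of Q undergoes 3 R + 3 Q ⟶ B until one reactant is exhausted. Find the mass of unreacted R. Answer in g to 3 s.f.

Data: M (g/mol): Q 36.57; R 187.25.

67.5 g

n(R) = 0.9680 mol
n(Q) = 22.22 / 36.57 = 0.6076 mol
n/ν → R: 0.3227, Q: 0.2025; Q is limiting.
R consumed = (3/3) × 0.6076 = 0.6076 mol
R remaining = 0.9680 − 0.6076 = 0.3604 mol
mass = 0.3604 × 187.25 = 67.48 g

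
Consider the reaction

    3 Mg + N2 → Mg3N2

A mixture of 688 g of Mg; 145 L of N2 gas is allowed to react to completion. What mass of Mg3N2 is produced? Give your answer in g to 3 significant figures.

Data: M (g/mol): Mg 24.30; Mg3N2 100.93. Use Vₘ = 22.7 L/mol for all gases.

n(Mg) = 688.0 / 24.30 = 28.31 mol
n(N2) = 145.0 / 22.7 = 6.388 mol
n/ν for Mg = 28.31/3 = 9.437
n/ν for N2 = 6.388/1 = 6.388
Smallest n/ν is N2 → limiting reagent.
n(Mg3N2) = (1/1) × 6.388 = 6.388 mol
mass = 6.388 × 100.93 = 644.7 g

645 g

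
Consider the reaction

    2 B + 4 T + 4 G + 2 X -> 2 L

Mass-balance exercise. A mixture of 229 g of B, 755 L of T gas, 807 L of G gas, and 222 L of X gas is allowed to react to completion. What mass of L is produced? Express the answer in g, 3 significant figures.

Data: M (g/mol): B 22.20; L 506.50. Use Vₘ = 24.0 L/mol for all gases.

4690 g

n(B) = 229.0 / 22.20 = 10.32 mol
n(T) = 755.0 / 24.0 = 31.46 mol
n(G) = 807.0 / 24.0 = 33.63 mol
n(X) = 222.0 / 24.0 = 9.250 mol
n/ν for B = 10.32/2 = 5.160
n/ν for T = 31.46/4 = 7.865
n/ν for G = 33.63/4 = 8.408
n/ν for X = 9.250/2 = 4.625
Smallest n/ν is X → limiting reagent.
n(L) = (2/2) × 9.250 = 9.250 mol
mass = 9.250 × 506.50 = 4685 g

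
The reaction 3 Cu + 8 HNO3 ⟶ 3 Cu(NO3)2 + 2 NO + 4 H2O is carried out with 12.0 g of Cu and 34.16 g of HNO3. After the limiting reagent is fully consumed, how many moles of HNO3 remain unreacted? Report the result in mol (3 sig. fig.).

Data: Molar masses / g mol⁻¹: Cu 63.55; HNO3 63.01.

0.0386 mol

n(Cu) = 12.00 / 63.55 = 0.1888 mol
n(HNO3) = 34.16 / 63.01 = 0.5421 mol
n/ν for Cu = 0.1888/3 = 0.06293
n/ν for HNO3 = 0.5421/8 = 0.06776
Smallest n/ν is Cu → limiting reagent.
HNO3 consumed = (8/3) × 0.1888 = 0.5035 mol
HNO3 remaining = 0.5421 − 0.5035 = 0.03860 mol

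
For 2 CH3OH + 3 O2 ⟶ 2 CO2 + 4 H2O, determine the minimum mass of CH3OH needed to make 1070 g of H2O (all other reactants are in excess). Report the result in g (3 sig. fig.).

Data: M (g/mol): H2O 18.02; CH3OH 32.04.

n(H2O) = 1070 / 18.02 = 59.38 mol
n(CH3OH) = (2/4) × 59.38 = 29.69 mol
mass = 29.69 × 32.04 = 951.3 g

951 g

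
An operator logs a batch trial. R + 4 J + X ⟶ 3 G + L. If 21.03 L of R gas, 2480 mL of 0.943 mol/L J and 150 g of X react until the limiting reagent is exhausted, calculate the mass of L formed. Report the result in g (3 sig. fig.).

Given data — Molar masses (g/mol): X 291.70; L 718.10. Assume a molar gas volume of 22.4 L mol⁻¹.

369 g

n(R) = 21.03 / 22.4 = 0.9388 mol
n(J) = 0.943 × 2480/1000 = 2.339 mol
n(X) = 150.0 / 291.70 = 0.5142 mol
n/ν for R = 0.9388/1 = 0.9388
n/ν for J = 2.339/4 = 0.5848
n/ν for X = 0.5142/1 = 0.5142
Smallest n/ν is X → limiting reagent.
n(L) = (1/1) × 0.5142 = 0.5142 mol
mass = 0.5142 × 718.10 = 369.2 g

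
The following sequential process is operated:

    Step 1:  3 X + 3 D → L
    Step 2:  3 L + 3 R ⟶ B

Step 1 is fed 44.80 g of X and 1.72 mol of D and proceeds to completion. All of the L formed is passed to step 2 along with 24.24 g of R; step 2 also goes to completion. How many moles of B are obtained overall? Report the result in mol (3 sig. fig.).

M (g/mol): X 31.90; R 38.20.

Step 1:
n(X) = 44.80 / 31.90 = 1.404 mol
n(D) = 1.720 mol
n/ν for X = 1.404/3 = 0.4680
n/ν for D = 1.720/3 = 0.5733
Smallest n/ν is X → limiting reagent.
n(L) produced = (1/3) × 1.404 = 0.4680 mol
Step 2:
n(L) available = 0.4680 mol
n(R) = 24.24 / 38.20 = 0.6346 mol
n/ν for L = 0.4680/3 = 0.1560
n/ν for R = 0.6346/3 = 0.2115
Smallest n/ν is L → limiting reagent.
n(B) = (1/3) × 0.4680 = 0.1560 mol

0.156 mol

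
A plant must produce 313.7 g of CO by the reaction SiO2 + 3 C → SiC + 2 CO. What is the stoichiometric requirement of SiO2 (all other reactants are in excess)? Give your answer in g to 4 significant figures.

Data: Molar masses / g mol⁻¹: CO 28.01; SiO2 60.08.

336.4 g

n(CO) = 313.7 / 28.01 = 11.20 mol
n(SiO2) = (1/2) × 11.20 = 5.600 mol
mass = 5.600 × 60.08 = 336.4 g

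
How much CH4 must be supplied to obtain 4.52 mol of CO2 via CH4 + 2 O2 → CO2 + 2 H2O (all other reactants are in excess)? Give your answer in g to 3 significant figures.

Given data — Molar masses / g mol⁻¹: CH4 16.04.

n(CO2) = 4.520 mol
n(CH4) = (1/1) × 4.520 = 4.520 mol
mass = 4.520 × 16.04 = 72.50 g

72.5 g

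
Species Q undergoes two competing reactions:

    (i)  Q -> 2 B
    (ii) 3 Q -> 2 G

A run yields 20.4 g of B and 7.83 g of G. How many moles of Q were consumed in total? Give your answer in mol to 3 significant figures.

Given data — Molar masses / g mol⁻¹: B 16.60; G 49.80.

0.850 mol

n(B) = 20.4 / 16.60 = 1.229 mol
n(G) = 7.83 / 49.80 = 0.1572 mol
n(Q) via (i) = (1/2)×1.229 = 0.6145 mol
n(Q) via (ii) = (3/2)×0.1572 = 0.2358 mol
total n(Q) = 0.6145 + 0.2358 = 0.8503 mol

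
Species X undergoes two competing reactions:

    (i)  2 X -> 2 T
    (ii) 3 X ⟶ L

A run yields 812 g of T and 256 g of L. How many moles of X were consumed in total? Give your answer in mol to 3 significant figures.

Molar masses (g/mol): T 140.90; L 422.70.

n(T) = 812 / 140.90 = 5.763 mol
n(L) = 256 / 422.70 = 0.6056 mol
n(X) via (i) = (2/2)×5.763 = 5.763 mol
n(X) via (ii) = (3/1)×0.6056 = 1.817 mol
total n(X) = 5.763 + 1.817 = 7.580 mol

7.58 mol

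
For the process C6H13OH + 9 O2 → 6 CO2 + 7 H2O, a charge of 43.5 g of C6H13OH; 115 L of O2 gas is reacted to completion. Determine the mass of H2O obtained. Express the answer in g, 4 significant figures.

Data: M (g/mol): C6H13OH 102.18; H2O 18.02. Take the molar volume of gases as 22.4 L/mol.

53.70 g

n(C6H13OH) = 43.50 / 102.18 = 0.4257 mol
n(O2) = 115.0 / 22.4 = 5.134 mol
n/ν for C6H13OH = 0.4257/1 = 0.4257
n/ν for O2 = 5.134/9 = 0.5704
Smallest n/ν is C6H13OH → limiting reagent.
n(H2O) = (7/1) × 0.4257 = 2.980 mol
mass = 2.980 × 18.02 = 53.70 g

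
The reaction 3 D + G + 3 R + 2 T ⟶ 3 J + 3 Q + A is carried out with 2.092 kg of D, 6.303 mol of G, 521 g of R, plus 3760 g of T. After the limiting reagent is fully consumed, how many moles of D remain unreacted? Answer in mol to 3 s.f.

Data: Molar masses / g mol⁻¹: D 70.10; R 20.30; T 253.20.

10.9 mol

n(D) = 2.092×1000 / 70.10 = 29.84 mol
n(G) = 6.303 mol
n(R) = 521.0 / 20.30 = 25.67 mol
n(T) = 3760 / 253.20 = 14.85 mol
n/ν for D = 29.84/3 = 9.947
n/ν for G = 6.303/1 = 6.303
n/ν for R = 25.67/3 = 8.557
n/ν for T = 14.85/2 = 7.425
Smallest n/ν is G → limiting reagent.
D consumed = (3/1) × 6.303 = 18.91 mol
D remaining = 29.84 − 18.91 = 10.93 mol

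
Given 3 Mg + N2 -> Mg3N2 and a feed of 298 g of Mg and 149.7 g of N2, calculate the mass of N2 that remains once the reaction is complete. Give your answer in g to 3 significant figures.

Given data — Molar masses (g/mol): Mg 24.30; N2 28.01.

35.2 g

n(Mg) = 298.0 / 24.30 = 12.26 mol
n(N2) = 149.7 / 28.01 = 5.345 mol
n/ν → Mg: 4.087, N2: 5.345; Mg is limiting.
N2 consumed = (1/3) × 12.26 = 4.087 mol
N2 remaining = 5.345 − 4.087 = 1.258 mol
mass = 1.258 × 28.01 = 35.24 g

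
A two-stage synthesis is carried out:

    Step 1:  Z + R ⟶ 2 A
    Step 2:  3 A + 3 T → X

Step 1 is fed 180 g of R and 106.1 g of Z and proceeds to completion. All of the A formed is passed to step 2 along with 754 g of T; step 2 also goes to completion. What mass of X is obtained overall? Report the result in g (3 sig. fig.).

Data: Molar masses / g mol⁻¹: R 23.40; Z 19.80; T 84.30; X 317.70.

Step 1:
n(R) = 180.0 / 23.40 = 7.692 mol
n(Z) = 106.1 / 19.80 = 5.359 mol
n/ν → R: 7.692, Z: 5.359; Z is limiting.
n(A) produced = (2/1) × 5.359 = 10.72 mol
Step 2:
n(A) available = 10.72 mol
n(T) = 754.0 / 84.30 = 8.944 mol
n/ν → A: 3.573, T: 2.981; T is limiting.
n(X) = (1/3) × 8.944 = 2.981 mol
mass = 2.981 × 317.70 = 947.1 g

947 g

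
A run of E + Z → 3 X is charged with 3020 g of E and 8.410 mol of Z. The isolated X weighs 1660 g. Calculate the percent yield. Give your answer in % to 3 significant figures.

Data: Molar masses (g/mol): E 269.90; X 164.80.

39.9 %

n(E) = 3020 / 269.90 = 11.19 mol
n(Z) = 8.410 mol
n/ν for E = 11.19/1 = 11.19
n/ν for Z = 8.410/1 = 8.410
Smallest n/ν is Z → limiting reagent.
theoretical n(X) = (3/1) × 8.410 = 25.23 mol → 4158 g
% yield = 1660 / 4158 × 100 = 39.92 %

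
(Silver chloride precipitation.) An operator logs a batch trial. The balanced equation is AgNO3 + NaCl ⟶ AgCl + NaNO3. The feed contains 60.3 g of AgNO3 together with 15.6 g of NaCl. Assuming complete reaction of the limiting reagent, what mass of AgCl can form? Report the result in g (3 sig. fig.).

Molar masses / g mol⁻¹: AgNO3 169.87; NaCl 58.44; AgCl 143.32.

38.3 g

n(AgNO3) = 60.30 / 169.87 = 0.3550 mol
n(NaCl) = 15.60 / 58.44 = 0.2669 mol
n/ν → AgNO3: 0.3550, NaCl: 0.2669; NaCl is limiting.
n(AgCl) = (1/1) × 0.2669 = 0.2669 mol
mass = 0.2669 × 143.32 = 38.25 g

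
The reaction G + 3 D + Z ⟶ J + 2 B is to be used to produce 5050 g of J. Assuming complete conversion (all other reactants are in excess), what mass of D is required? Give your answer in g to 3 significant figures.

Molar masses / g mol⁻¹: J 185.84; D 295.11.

24100 g

n(J) = 5050 / 185.84 = 27.17 mol
n(D) = (3/1) × 27.17 = 81.51 mol
mass = 81.51 × 295.11 = 24050 g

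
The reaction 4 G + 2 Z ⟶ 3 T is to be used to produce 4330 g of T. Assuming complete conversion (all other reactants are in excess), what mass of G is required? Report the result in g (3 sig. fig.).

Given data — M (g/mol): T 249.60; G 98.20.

n(T) = 4330 / 249.60 = 17.35 mol
n(G) = (4/3) × 17.35 = 23.13 mol
mass = 23.13 × 98.20 = 2271 g

2270 g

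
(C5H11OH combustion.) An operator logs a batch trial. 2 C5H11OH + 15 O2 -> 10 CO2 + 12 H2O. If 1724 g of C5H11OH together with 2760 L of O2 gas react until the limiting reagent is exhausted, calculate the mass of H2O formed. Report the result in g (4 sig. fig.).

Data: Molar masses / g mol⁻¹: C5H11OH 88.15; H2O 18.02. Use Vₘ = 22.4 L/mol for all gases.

n(C5H11OH) = 1724 / 88.15 = 19.56 mol
n(O2) = 2760 / 22.4 = 123.2 mol
n/ν for C5H11OH = 19.56/2 = 9.780
n/ν for O2 = 123.2/15 = 8.213
Smallest n/ν is O2 → limiting reagent.
n(H2O) = (12/15) × 123.2 = 98.56 mol
mass = 98.56 × 18.02 = 1776 g

1776 g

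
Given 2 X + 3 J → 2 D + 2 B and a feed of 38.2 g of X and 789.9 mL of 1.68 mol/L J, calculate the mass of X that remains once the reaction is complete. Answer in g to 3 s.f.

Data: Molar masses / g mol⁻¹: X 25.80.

15.4 g

n(X) = 38.20 / 25.80 = 1.481 mol
n(J) = 1.68 × 789.9/1000 = 1.327 mol
n/ν for X = 1.481/2 = 0.7405
n/ν for J = 1.327/3 = 0.4423
Smallest n/ν is J → limiting reagent.
X consumed = (2/3) × 1.327 = 0.8847 mol
X remaining = 1.481 − 0.8847 = 0.5963 mol
mass = 0.5963 × 25.80 = 15.38 g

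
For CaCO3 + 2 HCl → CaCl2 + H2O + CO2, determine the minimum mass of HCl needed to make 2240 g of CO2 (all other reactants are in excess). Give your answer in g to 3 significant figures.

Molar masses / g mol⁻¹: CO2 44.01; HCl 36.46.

3710 g

n(CO2) = 2240 / 44.01 = 50.90 mol
n(HCl) = (2/1) × 50.90 = 101.8 mol
mass = 101.8 × 36.46 = 3712 g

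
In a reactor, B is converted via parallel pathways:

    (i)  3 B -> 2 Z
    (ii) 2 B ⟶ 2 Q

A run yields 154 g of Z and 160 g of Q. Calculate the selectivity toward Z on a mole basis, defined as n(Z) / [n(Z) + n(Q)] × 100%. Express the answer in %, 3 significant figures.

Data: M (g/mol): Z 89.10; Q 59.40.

39.1 %

n(Z) = 154 / 89.10 = 1.728 mol
n(Q) = 160 / 59.40 = 2.694 mol
selectivity = 1.728/(1.728+2.694) × 100 = 39.08 %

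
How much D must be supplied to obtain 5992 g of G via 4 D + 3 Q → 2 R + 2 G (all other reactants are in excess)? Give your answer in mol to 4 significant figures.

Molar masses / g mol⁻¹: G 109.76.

n(G) = 5992 / 109.76 = 54.59 mol
n(D) = (4/2) × 54.59 = 109.2 mol

109.2 mol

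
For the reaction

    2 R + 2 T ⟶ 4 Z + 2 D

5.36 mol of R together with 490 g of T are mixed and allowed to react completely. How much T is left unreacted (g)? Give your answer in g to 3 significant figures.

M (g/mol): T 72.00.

104 g

n(R) = 5.360 mol
n(T) = 490.0 / 72.00 = 6.806 mol
n/ν → R: 2.680, T: 3.403; R is limiting.
T consumed = (2/2) × 5.360 = 5.360 mol
T remaining = 6.806 − 5.360 = 1.446 mol
mass = 1.446 × 72.00 = 104.1 g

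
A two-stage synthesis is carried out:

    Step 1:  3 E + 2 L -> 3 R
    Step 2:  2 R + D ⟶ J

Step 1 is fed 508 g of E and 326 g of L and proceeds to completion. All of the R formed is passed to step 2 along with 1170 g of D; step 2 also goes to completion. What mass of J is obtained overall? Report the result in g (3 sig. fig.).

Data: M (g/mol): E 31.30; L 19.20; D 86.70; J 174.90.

1420 g

Step 1:
n(E) = 508.0 / 31.30 = 16.23 mol
n(L) = 326.0 / 19.20 = 16.98 mol
n/ν for E = 16.23/3 = 5.410
n/ν for L = 16.98/2 = 8.490
Smallest n/ν is E → limiting reagent.
n(R) produced = (3/3) × 16.23 = 16.23 mol
Step 2:
n(R) available = 16.23 mol
n(D) = 1170 / 86.70 = 13.49 mol
n/ν for R = 16.23/2 = 8.115
n/ν for D = 13.49/1 = 13.49
Smallest n/ν is R → limiting reagent.
n(J) = (1/2) × 16.23 = 8.115 mol
mass = 8.115 × 174.90 = 1419 g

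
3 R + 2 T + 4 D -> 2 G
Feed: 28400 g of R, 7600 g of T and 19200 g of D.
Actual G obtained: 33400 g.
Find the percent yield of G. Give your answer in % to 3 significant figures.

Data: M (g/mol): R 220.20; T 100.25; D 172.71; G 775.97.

n(R) = 28400 / 220.20 = 129.0 mol
n(T) = 7600 / 100.25 = 75.81 mol
n(D) = 19200 / 172.71 = 111.2 mol
n/ν → R: 43.00, T: 37.91, D: 27.80; D is limiting.
theoretical n(G) = (2/4) × 111.2 = 55.60 mol → 43140 g
% yield = 33400 / 43140 × 100 = 77.42 %

77.4 %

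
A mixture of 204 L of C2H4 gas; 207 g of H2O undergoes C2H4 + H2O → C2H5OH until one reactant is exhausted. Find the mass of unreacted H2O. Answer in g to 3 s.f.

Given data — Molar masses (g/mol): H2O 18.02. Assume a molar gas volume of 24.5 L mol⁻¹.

n(C2H4) = 204.0 / 24.5 = 8.327 mol
n(H2O) = 207.0 / 18.02 = 11.49 mol
n/ν → C2H4: 8.327, H2O: 11.49; C2H4 is limiting.
H2O consumed = (1/1) × 8.327 = 8.327 mol
H2O remaining = 11.49 − 8.327 = 3.163 mol
mass = 3.163 × 18.02 = 57.00 g

57.0 g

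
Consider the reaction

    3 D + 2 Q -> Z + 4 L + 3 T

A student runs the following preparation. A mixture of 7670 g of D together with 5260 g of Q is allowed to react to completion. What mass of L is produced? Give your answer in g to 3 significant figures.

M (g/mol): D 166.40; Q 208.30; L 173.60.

n(D) = 7670 / 166.40 = 46.09 mol
n(Q) = 5260 / 208.30 = 25.25 mol
n/ν for D = 46.09/3 = 15.36
n/ν for Q = 25.25/2 = 12.63
Smallest n/ν is Q → limiting reagent.
n(L) = (4/2) × 25.25 = 50.50 mol
mass = 50.50 × 173.60 = 8767 g

8770 g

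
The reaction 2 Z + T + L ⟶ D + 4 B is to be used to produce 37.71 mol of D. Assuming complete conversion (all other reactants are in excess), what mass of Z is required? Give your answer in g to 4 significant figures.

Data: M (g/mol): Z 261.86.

n(D) = 37.71 mol
n(Z) = (2/1) × 37.71 = 75.42 mol
mass = 75.42 × 261.86 = 19750 g

19750 g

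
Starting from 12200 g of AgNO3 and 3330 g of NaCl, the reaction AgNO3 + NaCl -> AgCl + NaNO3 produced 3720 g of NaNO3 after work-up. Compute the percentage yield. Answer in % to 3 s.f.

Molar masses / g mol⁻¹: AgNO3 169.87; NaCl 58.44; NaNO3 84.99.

76.8 %

n(AgNO3) = 12200 / 169.87 = 71.82 mol
n(NaCl) = 3330 / 58.44 = 56.98 mol
n/ν for AgNO3 = 71.82/1 = 71.82
n/ν for NaCl = 56.98/1 = 56.98
Smallest n/ν is NaCl → limiting reagent.
theoretical n(NaNO3) = (1/1) × 56.98 = 56.98 mol → 4843 g
% yield = 3720 / 4843 × 100 = 76.81 %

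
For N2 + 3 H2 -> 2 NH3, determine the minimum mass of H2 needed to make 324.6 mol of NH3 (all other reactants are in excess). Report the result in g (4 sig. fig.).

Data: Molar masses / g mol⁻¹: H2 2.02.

983.5 g

n(NH3) = 324.6 mol
n(H2) = (3/2) × 324.6 = 486.9 mol
mass = 486.9 × 2.02 = 983.5 g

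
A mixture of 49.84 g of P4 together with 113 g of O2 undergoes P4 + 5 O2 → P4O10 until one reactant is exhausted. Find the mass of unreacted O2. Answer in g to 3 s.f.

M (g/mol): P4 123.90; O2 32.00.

n(P4) = 49.84 / 123.90 = 0.4023 mol
n(O2) = 113.0 / 32.00 = 3.531 mol
n/ν for P4 = 0.4023/1 = 0.4023
n/ν for O2 = 3.531/5 = 0.7062
Smallest n/ν is P4 → limiting reagent.
O2 consumed = (5/1) × 0.4023 = 2.012 mol
O2 remaining = 3.531 − 2.012 = 1.519 mol
mass = 1.519 × 32.00 = 48.61 g

48.6 g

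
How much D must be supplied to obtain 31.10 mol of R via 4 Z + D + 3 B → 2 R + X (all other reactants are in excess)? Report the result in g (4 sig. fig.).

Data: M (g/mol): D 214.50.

3335 g

n(R) = 31.10 mol
n(D) = (1/2) × 31.10 = 15.55 mol
mass = 15.55 × 214.50 = 3335 g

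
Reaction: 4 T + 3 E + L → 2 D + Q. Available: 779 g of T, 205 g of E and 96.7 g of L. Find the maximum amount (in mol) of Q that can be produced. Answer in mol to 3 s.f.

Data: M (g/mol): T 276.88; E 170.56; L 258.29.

0.374 mol

n(T) = 779.0 / 276.88 = 2.813 mol
n(E) = 205.0 / 170.56 = 1.202 mol
n(L) = 96.70 / 258.29 = 0.3744 mol
n/ν → T: 0.7033, E: 0.4007, L: 0.3744; L is limiting.
n(Q) = (1/1) × 0.3744 = 0.3744 mol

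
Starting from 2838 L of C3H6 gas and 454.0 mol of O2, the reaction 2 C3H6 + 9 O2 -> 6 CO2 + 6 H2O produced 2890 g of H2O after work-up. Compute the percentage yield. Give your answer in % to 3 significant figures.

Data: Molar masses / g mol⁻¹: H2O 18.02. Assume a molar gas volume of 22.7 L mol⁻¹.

53.0 %

n(C3H6) = 2838 / 22.7 = 125.0 mol
n(O2) = 454.0 mol
n/ν for C3H6 = 125.0/2 = 62.50
n/ν for O2 = 454.0/9 = 50.44
Smallest n/ν is O2 → limiting reagent.
theoretical n(H2O) = (6/9) × 454.0 = 302.7 mol → 5455 g
% yield = 2890 / 5455 × 100 = 52.98 %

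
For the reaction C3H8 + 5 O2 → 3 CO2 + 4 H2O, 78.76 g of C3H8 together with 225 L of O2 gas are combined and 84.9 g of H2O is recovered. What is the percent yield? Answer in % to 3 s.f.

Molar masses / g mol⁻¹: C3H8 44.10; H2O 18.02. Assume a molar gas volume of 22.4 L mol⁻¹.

n(C3H8) = 78.76 / 44.10 = 1.786 mol
n(O2) = 225.0 / 22.4 = 10.04 mol
n/ν → C3H8: 1.786, O2: 2.008; C3H8 is limiting.
theoretical n(H2O) = (4/1) × 1.786 = 7.144 mol → 128.7 g
% yield = 84.9 / 128.7 × 100 = 65.97 %

66.0 %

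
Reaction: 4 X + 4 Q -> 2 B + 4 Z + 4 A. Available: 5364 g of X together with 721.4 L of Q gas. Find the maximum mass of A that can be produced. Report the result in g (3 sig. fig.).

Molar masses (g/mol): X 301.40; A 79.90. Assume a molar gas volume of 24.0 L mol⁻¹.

n(X) = 5364 / 301.40 = 17.80 mol
n(Q) = 721.4 / 24.0 = 30.06 mol
n/ν → X: 4.450, Q: 7.515; X is limiting.
n(A) = (4/4) × 17.80 = 17.80 mol
mass = 17.80 × 79.90 = 1422 g

1420 g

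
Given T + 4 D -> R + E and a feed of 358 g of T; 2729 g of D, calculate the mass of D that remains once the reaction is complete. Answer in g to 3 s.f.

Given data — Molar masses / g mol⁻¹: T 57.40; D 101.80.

n(T) = 358.0 / 57.40 = 6.237 mol
n(D) = 2729 / 101.80 = 26.81 mol
n/ν for T = 6.237/1 = 6.237
n/ν for D = 26.81/4 = 6.703
Smallest n/ν is T → limiting reagent.
D consumed = (4/1) × 6.237 = 24.95 mol
D remaining = 26.81 − 24.95 = 1.860 mol
mass = 1.860 × 101.80 = 189.3 g

189 g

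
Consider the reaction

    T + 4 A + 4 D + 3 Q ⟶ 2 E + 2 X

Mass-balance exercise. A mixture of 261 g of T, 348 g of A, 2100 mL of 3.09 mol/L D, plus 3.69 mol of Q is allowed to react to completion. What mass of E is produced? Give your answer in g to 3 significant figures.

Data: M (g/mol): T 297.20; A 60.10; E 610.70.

1070 g

n(T) = 261.0 / 297.20 = 0.8782 mol
n(A) = 348.0 / 60.10 = 5.790 mol
n(D) = 3.09 × 2100/1000 = 6.489 mol
n(Q) = 3.690 mol
n/ν for T = 0.8782/1 = 0.8782
n/ν for A = 5.790/4 = 1.448
n/ν for D = 6.489/4 = 1.622
n/ν for Q = 3.690/3 = 1.230
Smallest n/ν is T → limiting reagent.
n(E) = (2/1) × 0.8782 = 1.756 mol
mass = 1.756 × 610.70 = 1072 g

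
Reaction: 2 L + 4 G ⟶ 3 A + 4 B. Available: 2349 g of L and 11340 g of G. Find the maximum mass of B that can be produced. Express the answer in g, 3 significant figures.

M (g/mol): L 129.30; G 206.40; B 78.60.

2860 g

n(L) = 2349 / 129.30 = 18.17 mol
n(G) = 11340 / 206.40 = 54.94 mol
n/ν for L = 18.17/2 = 9.085
n/ν for G = 54.94/4 = 13.74
Smallest n/ν is L → limiting reagent.
n(B) = (4/2) × 18.17 = 36.34 mol
mass = 36.34 × 78.60 = 2856 g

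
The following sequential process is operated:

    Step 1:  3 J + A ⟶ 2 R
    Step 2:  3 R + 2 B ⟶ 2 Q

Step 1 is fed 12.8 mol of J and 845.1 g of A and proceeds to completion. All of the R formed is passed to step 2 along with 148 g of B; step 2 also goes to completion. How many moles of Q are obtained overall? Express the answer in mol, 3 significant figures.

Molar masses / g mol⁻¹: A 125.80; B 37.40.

3.96 mol

Step 1:
n(J) = 12.80 mol
n(A) = 845.1 / 125.80 = 6.718 mol
n/ν for J = 12.80/3 = 4.267
n/ν for A = 6.718/1 = 6.718
Smallest n/ν is J → limiting reagent.
n(R) produced = (2/3) × 12.80 = 8.533 mol
Step 2:
n(R) available = 8.533 mol
n(B) = 148.0 / 37.40 = 3.957 mol
n/ν for R = 8.533/3 = 2.844
n/ν for B = 3.957/2 = 1.979
Smallest n/ν is B → limiting reagent.
n(Q) = (2/2) × 3.957 = 3.957 mol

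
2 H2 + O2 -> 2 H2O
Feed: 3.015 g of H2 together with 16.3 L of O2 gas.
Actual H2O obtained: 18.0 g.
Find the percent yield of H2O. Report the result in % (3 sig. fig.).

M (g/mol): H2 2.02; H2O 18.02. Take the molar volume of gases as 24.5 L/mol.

75.1 %

n(H2) = 3.015 / 2.02 = 1.493 mol
n(O2) = 16.30 / 24.5 = 0.6653 mol
n/ν for H2 = 1.493/2 = 0.7465
n/ν for O2 = 0.6653/1 = 0.6653
Smallest n/ν is O2 → limiting reagent.
theoretical n(H2O) = (2/1) × 0.6653 = 1.331 mol → 23.98 g
% yield = 18.0 / 23.98 × 100 = 75.06 %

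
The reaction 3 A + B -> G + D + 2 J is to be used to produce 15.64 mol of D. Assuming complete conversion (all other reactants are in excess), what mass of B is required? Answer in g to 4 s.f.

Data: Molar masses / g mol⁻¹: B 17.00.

265.9 g

n(D) = 15.64 mol
n(B) = (1/1) × 15.64 = 15.64 mol
mass = 15.64 × 17.00 = 265.9 g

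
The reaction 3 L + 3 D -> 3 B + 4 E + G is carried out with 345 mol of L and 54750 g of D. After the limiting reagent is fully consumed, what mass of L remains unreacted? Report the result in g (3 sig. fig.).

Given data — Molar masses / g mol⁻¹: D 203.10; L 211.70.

16000 g

n(L) = 345.0 mol
n(D) = 54750 / 203.10 = 269.6 mol
n/ν → L: 115.0, D: 89.87; D is limiting.
L consumed = (3/3) × 269.6 = 269.6 mol
L remaining = 345.0 − 269.6 = 75.40 mol
mass = 75.40 × 211.70 = 15960 g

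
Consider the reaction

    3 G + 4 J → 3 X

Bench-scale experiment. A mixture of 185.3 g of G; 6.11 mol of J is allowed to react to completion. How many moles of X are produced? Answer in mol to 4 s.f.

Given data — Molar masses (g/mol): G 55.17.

n(G) = 185.3 / 55.17 = 3.359 mol
n(J) = 6.110 mol
n/ν → G: 1.120, J: 1.528; G is limiting.
n(X) = (3/3) × 3.359 = 3.359 mol

3.359 mol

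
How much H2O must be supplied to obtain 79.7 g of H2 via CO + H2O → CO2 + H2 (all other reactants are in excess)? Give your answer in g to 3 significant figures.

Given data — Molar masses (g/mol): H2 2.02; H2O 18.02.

711 g

n(H2) = 79.7 / 2.02 = 39.46 mol
n(H2O) = (1/1) × 39.46 = 39.46 mol
mass = 39.46 × 18.02 = 711.1 g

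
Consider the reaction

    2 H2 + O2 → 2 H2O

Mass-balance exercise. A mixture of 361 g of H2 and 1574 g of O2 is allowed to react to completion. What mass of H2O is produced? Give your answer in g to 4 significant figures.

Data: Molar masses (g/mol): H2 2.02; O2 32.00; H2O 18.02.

1773 g

n(H2) = 361.0 / 2.02 = 178.7 mol
n(O2) = 1574 / 32.00 = 49.19 mol
n/ν → H2: 89.35, O2: 49.19; O2 is limiting.
n(H2O) = (2/1) × 49.19 = 98.38 mol
mass = 98.38 × 18.02 = 1773 g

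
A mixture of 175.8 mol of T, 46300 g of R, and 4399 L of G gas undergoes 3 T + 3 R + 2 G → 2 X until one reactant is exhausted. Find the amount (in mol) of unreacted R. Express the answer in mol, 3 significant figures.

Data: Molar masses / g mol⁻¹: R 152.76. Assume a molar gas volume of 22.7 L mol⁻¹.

127 mol

n(T) = 175.8 mol
n(R) = 46300 / 152.76 = 303.1 mol
n(G) = 4399 / 22.7 = 193.8 mol
n/ν for T = 175.8/3 = 58.60
n/ν for R = 303.1/3 = 101.0
n/ν for G = 193.8/2 = 96.90
Smallest n/ν is T → limiting reagent.
R consumed = (3/3) × 175.8 = 175.8 mol
R remaining = 303.1 − 175.8 = 127.3 mol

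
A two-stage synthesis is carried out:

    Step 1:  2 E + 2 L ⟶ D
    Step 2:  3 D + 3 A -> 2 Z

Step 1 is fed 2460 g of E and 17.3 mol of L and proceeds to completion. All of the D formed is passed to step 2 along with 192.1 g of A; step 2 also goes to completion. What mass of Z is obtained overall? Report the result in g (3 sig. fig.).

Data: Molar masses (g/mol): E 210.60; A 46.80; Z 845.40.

Step 1:
n(E) = 2460 / 210.60 = 11.68 mol
n(L) = 17.30 mol
n/ν for E = 11.68/2 = 5.840
n/ν for L = 17.30/2 = 8.650
Smallest n/ν is E → limiting reagent.
n(D) produced = (1/2) × 11.68 = 5.840 mol
Step 2:
n(D) available = 5.840 mol
n(A) = 192.1 / 46.80 = 4.105 mol
n/ν for D = 5.840/3 = 1.947
n/ν for A = 4.105/3 = 1.368
Smallest n/ν is A → limiting reagent.
n(Z) = (2/3) × 4.105 = 2.737 mol
mass = 2.737 × 845.40 = 2314 g

2310 g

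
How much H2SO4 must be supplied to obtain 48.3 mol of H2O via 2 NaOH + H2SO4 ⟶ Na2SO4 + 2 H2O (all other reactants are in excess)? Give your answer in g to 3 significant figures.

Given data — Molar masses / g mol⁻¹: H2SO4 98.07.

n(H2O) = 48.30 mol
n(H2SO4) = (1/2) × 48.30 = 24.15 mol
mass = 24.15 × 98.07 = 2368 g

2370 g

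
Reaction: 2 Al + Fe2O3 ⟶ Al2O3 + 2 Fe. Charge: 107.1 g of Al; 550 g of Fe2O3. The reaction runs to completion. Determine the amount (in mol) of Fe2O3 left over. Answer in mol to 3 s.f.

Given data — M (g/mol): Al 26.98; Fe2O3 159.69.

n(Al) = 107.1 / 26.98 = 3.970 mol
n(Fe2O3) = 550.0 / 159.69 = 3.444 mol
n/ν → Al: 1.985, Fe2O3: 3.444; Al is limiting.
Fe2O3 consumed = (1/2) × 3.970 = 1.985 mol
Fe2O3 remaining = 3.444 − 1.985 = 1.459 mol

1.46 mol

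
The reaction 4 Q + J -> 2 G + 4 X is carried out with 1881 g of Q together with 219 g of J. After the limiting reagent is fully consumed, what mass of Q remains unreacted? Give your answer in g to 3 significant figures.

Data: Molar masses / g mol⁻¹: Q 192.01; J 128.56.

573 g

n(Q) = 1881 / 192.01 = 9.796 mol
n(J) = 219.0 / 128.56 = 1.703 mol
n/ν → Q: 2.449, J: 1.703; J is limiting.
Q consumed = (4/1) × 1.703 = 6.812 mol
Q remaining = 9.796 − 6.812 = 2.984 mol
mass = 2.984 × 192.01 = 573.0 g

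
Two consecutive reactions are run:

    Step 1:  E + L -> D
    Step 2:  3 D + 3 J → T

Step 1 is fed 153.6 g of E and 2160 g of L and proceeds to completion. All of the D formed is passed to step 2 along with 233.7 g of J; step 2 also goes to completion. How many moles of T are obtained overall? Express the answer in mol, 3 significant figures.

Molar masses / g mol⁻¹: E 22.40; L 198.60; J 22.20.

2.29 mol

Step 1:
n(E) = 153.6 / 22.40 = 6.857 mol
n(L) = 2160 / 198.60 = 10.88 mol
n/ν for E = 6.857/1 = 6.857
n/ν for L = 10.88/1 = 10.88
Smallest n/ν is E → limiting reagent.
n(D) produced = (1/1) × 6.857 = 6.857 mol
Step 2:
n(D) available = 6.857 mol
n(J) = 233.7 / 22.20 = 10.53 mol
n/ν for D = 6.857/3 = 2.286
n/ν for J = 10.53/3 = 3.510
Smallest n/ν is D → limiting reagent.
n(T) = (1/3) × 6.857 = 2.286 mol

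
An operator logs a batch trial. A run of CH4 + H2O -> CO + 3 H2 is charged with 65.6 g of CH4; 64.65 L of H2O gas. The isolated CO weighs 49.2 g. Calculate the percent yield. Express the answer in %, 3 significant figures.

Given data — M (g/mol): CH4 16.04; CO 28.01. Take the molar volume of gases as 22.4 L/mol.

60.9 %

n(CH4) = 65.60 / 16.04 = 4.090 mol
n(H2O) = 64.65 / 22.4 = 2.886 mol
n/ν for CH4 = 4.090/1 = 4.090
n/ν for H2O = 2.886/1 = 2.886
Smallest n/ν is H2O → limiting reagent.
theoretical n(CO) = (1/1) × 2.886 = 2.886 mol → 80.84 g
% yield = 49.2 / 80.84 × 100 = 60.86 %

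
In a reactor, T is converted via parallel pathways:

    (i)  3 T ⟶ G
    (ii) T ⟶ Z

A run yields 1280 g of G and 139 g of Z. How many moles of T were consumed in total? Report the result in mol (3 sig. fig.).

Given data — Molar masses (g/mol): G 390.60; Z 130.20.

10.9 mol

n(G) = 1280 / 390.60 = 3.277 mol
n(Z) = 139 / 130.20 = 1.068 mol
n(T) via (i) = (3/1)×3.277 = 9.831 mol
n(T) via (ii) = (1/1)×1.068 = 1.068 mol
total n(T) = 9.831 + 1.068 = 10.90 mol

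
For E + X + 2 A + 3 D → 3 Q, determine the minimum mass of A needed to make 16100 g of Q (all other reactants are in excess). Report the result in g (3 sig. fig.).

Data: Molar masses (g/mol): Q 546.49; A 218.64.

4290 g

n(Q) = 16100 / 546.49 = 29.46 mol
n(A) = (2/3) × 29.46 = 19.64 mol
mass = 19.64 × 218.64 = 4294 g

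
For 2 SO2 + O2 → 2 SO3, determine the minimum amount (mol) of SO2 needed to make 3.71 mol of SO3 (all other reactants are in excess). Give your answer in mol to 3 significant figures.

n(SO3) = 3.710 mol
n(SO2) = (2/2) × 3.710 = 3.710 mol

3.71 mol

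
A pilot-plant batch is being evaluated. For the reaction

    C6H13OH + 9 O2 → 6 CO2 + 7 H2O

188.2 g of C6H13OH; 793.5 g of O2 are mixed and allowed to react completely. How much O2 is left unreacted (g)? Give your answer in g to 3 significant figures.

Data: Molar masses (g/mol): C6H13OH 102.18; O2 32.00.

263 g

n(C6H13OH) = 188.2 / 102.18 = 1.842 mol
n(O2) = 793.5 / 32.00 = 24.80 mol
n/ν → C6H13OH: 1.842, O2: 2.756; C6H13OH is limiting.
O2 consumed = (9/1) × 1.842 = 16.58 mol
O2 remaining = 24.80 − 16.58 = 8.220 mol
mass = 8.220 × 32.00 = 263.0 g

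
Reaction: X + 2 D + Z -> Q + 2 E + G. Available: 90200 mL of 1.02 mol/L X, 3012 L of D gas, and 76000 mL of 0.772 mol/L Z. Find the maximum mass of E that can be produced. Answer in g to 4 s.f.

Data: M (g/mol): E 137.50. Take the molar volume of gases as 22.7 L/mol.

16130 g

n(X) = 1.02 × 90200/1000 = 92.00 mol
n(D) = 3012 / 22.7 = 132.7 mol
n(Z) = 0.772 × 76000/1000 = 58.67 mol
n/ν for X = 92.00/1 = 92.00
n/ν for D = 132.7/2 = 66.35
n/ν for Z = 58.67/1 = 58.67
Smallest n/ν is Z → limiting reagent.
n(E) = (2/1) × 58.67 = 117.3 mol
mass = 117.3 × 137.50 = 16130 g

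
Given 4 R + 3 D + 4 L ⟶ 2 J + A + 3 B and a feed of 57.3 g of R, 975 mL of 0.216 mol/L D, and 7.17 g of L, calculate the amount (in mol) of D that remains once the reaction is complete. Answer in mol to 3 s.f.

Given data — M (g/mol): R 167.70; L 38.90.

0.0724 mol

n(R) = 57.30 / 167.70 = 0.3417 mol
n(D) = 0.216 × 975.0/1000 = 0.2106 mol
n(L) = 7.170 / 38.90 = 0.1843 mol
n/ν → R: 0.08543, D: 0.07020, L: 0.04608; L is limiting.
D consumed = (3/4) × 0.1843 = 0.1382 mol
D remaining = 0.2106 − 0.1382 = 0.07240 mol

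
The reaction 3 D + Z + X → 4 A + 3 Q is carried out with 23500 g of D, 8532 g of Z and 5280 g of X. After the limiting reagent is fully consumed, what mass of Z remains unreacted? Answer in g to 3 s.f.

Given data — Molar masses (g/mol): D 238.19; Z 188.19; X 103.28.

2340 g

n(D) = 23500 / 238.19 = 98.66 mol
n(Z) = 8532 / 188.19 = 45.34 mol
n(X) = 5280 / 103.28 = 51.12 mol
n/ν for D = 98.66/3 = 32.89
n/ν for Z = 45.34/1 = 45.34
n/ν for X = 51.12/1 = 51.12
Smallest n/ν is D → limiting reagent.
Z consumed = (1/3) × 98.66 = 32.89 mol
Z remaining = 45.34 − 32.89 = 12.45 mol
mass = 12.45 × 188.19 = 2343 g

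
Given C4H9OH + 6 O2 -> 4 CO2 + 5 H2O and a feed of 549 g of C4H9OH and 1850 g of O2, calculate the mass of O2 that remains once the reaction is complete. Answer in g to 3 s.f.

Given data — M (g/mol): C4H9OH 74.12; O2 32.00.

n(C4H9OH) = 549.0 / 74.12 = 7.407 mol
n(O2) = 1850 / 32.00 = 57.81 mol
n/ν for C4H9OH = 7.407/1 = 7.407
n/ν for O2 = 57.81/6 = 9.635
Smallest n/ν is C4H9OH → limiting reagent.
O2 consumed = (6/1) × 7.407 = 44.44 mol
O2 remaining = 57.81 − 44.44 = 13.37 mol
mass = 13.37 × 32.00 = 427.8 g

428 g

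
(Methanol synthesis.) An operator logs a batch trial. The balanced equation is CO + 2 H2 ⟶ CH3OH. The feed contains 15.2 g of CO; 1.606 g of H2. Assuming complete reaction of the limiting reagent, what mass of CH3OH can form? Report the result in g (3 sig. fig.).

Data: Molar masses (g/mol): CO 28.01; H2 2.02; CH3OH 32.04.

12.7 g

n(CO) = 15.20 / 28.01 = 0.5427 mol
n(H2) = 1.606 / 2.02 = 0.7950 mol
n/ν → CO: 0.5427, H2: 0.3975; H2 is limiting.
n(CH3OH) = (1/2) × 0.7950 = 0.3975 mol
mass = 0.3975 × 32.04 = 12.74 g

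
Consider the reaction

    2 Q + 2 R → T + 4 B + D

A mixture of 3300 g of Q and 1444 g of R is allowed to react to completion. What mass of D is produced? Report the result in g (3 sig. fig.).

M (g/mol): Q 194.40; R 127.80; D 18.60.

105 g

n(Q) = 3300 / 194.40 = 16.98 mol
n(R) = 1444 / 127.80 = 11.30 mol
n/ν → Q: 8.490, R: 5.650; R is limiting.
n(D) = (1/2) × 11.30 = 5.650 mol
mass = 5.650 × 18.60 = 105.1 g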